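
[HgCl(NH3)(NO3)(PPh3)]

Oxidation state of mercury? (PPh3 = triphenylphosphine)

No counter-ion: the bracketed complex is neutral.
Ligand charges: 1×NO3 = -1; 1×Cl = -1; 1×PPh3 neutral; 1×NH3 neutral; sum -2.
Hg + (-2) = 0 ⇒ Hg is +2.

+2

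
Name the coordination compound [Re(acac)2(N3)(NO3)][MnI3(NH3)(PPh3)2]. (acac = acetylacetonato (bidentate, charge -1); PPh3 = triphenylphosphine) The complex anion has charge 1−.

bis(acetylacetonato)azidonitratorhenium(V) amminetriiodobis(triphenylphosphine)manganate(II)

The complex anion is given as 1−; its ligand charges sum to -3, so Mn = +2.
A 1:1 salt means the cation carries the equal and opposite charge, 1+.
Cation: ligand charges sum to -4; for the ion to be 1+, Re = +5.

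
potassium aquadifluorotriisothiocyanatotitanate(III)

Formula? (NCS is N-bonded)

K2[TiF2(H2O)(NCS)3]

Ligands: 2 fluoro (F, -1), 3 isothiocyanato (NCS, -1), 1 aqua (H2O, neutral). Ligand charge sum = -5.
With Ti in oxidation state +3, the complex ion is [Ti...]^2−.
Charge balance with potassium (+1) requires 1 complex ion per 2 potassium.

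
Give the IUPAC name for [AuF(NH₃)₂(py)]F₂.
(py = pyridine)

The 2 fluoride counter-ions carry a total charge of -2, so each complex ion is 2+.
Ligand charges: 1×pyridine (neutral), 2×ammine (neutral), 1×fluoro (-1 each); total -1. So Au + (-1) = 2+, giving Au = +3.
Ligands are named alphabetically: ammine before fluoro before pyridine.

diamminefluoro(pyridine)gold(III) fluoride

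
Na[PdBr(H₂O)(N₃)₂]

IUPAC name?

The 1 sodium counter-ion carries a total charge of +1, so each complex ion is 1−.
Ligand charges: 1×bromo (-1 each), 1×aqua (neutral), 2×azido (-1 each); total -3. So Pd + (-3) = 1−, giving Pd = +2.
Ligands are named alphabetically: aqua before azido before bromo.
The complex ion is anionic, so palladium takes the -ate form palladate(II).

sodium aquadiazidobromopalladate(II)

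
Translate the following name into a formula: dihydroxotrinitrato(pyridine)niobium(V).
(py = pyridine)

Ligands: 1 pyridine (py, neutral), 2 hydroxo (OH, -1), 3 nitrato (NO3, -1). Ligand charge sum = -5.
With Nb in oxidation state +5, the complex ion is [Nb...].

[Nb(NO3)3(OH)2(py)]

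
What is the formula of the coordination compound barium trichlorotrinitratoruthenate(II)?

Ligands: 3 nitrato (NO3, -1), 3 chloro (Cl, -1). Ligand charge sum = -6.
Charge balance with barium (+2) requires 1 complex ion per 2 barium.

Ba2[RuCl3(NO3)3]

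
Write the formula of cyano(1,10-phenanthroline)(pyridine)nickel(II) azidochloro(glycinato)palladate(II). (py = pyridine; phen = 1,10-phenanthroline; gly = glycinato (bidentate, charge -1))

[Ni(CN)(phen)(py)][PdCl(gly)(N3)]

Cation [Ni…]: ligand charges -1, Ni(II) ⇒ ion charge 1+.
Anion [Pd…]: ligand charges -3, Pd(II) ⇒ ion charge 1−.
One 1+ cation balances one 1− anion.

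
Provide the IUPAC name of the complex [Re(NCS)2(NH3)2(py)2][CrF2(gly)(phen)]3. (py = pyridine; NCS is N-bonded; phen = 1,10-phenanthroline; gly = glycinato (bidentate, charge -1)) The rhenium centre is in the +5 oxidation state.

Both ions are complex: the cation is named first with the plain metal name, the anion second with the -ate form; each ion's ligands are alphabetised independently.
Re is given as +5; the cation's ligand charges sum to -2, so the complex cation is 3+.
With 3 anions per cation, each anion must be 3/3 = 1−.
Anion: ligand charges sum to -3; for the ion to be 1−, Cr = +2.

diamminediisothiocyanatobis(pyridine)rhenium(V) difluoro(glycinato)(1,10-phenanthroline)chromate(II)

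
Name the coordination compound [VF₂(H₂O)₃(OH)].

triaquadifluorohydroxovanadium(III)

There is no counter-ion, so the complex is neutral overall.
Ligand charges: 1×hydroxo (-1 each), 2×fluoro (-1 each), 3×aqua (neutral); total -3. So V + (-3) = 0, giving V = +3.
Ligands are named alphabetically: aqua before fluoro before hydroxo.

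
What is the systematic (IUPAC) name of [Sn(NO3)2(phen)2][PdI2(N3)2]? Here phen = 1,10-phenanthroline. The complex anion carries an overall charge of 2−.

The complex anion is given as 2−; its ligand charges sum to -4, so Pd = +2.
A 1:1 salt means the cation carries the equal and opposite charge, 2+.
Cation: ligand charges sum to -2; for the ion to be 2+, Sn = +4.

dinitratobis(1,10-phenanthroline)tin(IV) diazidodiiodopalladate(II)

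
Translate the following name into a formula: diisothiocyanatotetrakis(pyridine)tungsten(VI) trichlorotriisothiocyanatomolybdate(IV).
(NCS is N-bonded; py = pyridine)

[W(NCS)2(py)4][MoCl3(NCS)3]2

Cation [W…]: ligand charges -2, W(VI) ⇒ ion charge 4+.
Anion [Mo…]: ligand charges -6, Mo(IV) ⇒ ion charge 2−.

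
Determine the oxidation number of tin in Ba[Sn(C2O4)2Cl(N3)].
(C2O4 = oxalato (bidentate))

+4

1 barium outside the brackets (+2 each) → the complex ion is 2−.
Ligand charges: 2×C2O4 = -4; 1×Cl = -1; 1×N3 = -1; sum -6.
Sn + (-6) = 2− ⇒ Sn is +4.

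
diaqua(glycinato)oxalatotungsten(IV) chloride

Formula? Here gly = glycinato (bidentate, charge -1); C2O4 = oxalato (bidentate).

Ligands: 1 glycinato (gly, -1), 2 aqua (H2O, neutral), 1 oxalato (C2O4, -2). Ligand charge sum = -3.
With W in oxidation state +4, the complex ion is [W...]^1+.
Charge balance with chloride (-1) requires 1 complex ion per 1 chloride.

[W(C2O4)(gly)(H2O)2]Cl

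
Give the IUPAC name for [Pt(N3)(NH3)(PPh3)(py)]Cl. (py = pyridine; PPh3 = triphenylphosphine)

ammineazido(pyridine)(triphenylphosphine)platinum(II) chloride

The 1 chloride counter-ion carries a total charge of -1, so each complex ion is 1+.
Ligand charges: 1×ammine (neutral), 1×pyridine (neutral), 1×azido (-1 each), 1×triphenylphosphine (neutral); total -1. So Pt + (-1) = 1+, giving Pt = +2.
Ligands are named alphabetically: ammine before azido before pyridine before triphenylphosphine.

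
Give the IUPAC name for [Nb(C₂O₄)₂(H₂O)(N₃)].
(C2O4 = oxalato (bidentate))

There is no counter-ion, so the complex is neutral overall.
Ligand charges: 1×azido (-1 each), 2×oxalato (-2 each), 1×aqua (neutral); total -5. So Nb + (-5) = 0, giving Nb = +5.
Ligands are named alphabetically: aqua before azido before oxalato.

aquaazidodioxalatoniobium(V)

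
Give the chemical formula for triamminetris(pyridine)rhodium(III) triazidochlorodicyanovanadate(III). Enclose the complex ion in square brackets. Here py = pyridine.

Cation [Rh…]: ligand charges 0, Rh(III) ⇒ ion charge 3+.
Anion [V…]: ligand charges -6, V(III) ⇒ ion charge 3−.

[Rh(NH3)3(py)3][VCl(CN)2(N3)3]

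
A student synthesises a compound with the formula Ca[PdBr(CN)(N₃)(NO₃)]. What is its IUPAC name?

The 1 calcium counter-ion carries a total charge of +2, so each complex ion is 2−.
Ligand charges: 1×cyano (-1 each), 1×bromo (-1 each), 1×azido (-1 each), 1×nitrato (-1 each); total -4. So Pd + (-4) = 2−, giving Pd = +2.
Ligands are named alphabetically: azido before bromo before cyano before nitrato.
The complex ion is anionic, so palladium takes the -ate form palladate(II).

calcium azidobromocyanonitratopalladate(II)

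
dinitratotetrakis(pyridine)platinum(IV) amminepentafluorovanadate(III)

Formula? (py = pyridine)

[Pt(NO3)2(py)4][VF5(NH3)]

Cation [Pt…]: ligand charges -2, Pt(IV) ⇒ ion charge 2+.
Anion [V…]: ligand charges -5, V(III) ⇒ ion charge 2−.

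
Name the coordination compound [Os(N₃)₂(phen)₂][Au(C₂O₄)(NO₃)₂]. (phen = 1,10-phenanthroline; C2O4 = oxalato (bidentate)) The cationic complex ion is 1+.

Both ions are complex: the cation is named first with the plain metal name, the anion second with the -ate form; each ion's ligands are alphabetised independently.
The complex cation is given as 1+; its ligand charges sum to -2, so Os = +3.
A 1:1 salt means the anion carries the equal and opposite charge, 1−.
Anion: ligand charges sum to -4; for the ion to be 1−, Au = +3.

diazidobis(1,10-phenanthroline)osmium(III) dinitratooxalatoaurate(III)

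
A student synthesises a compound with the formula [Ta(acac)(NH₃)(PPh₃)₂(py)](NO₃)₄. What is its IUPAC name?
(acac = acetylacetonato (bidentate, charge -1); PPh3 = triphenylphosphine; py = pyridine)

(acetylacetonato)ammine(pyridine)bis(triphenylphosphine)tantalum(V) nitrate

The 4 nitrate counter-ions carry a total charge of -4, so each complex ion is 4+.
Ligand charges: 1×acetylacetonato (-1 each), 1×ammine (neutral), 2×triphenylphosphine (neutral), 1×pyridine (neutral); total -1. So Ta + (-1) = 4+, giving Ta = +5.
Ligands are named alphabetically: acetylacetonato before ammine before pyridine before triphenylphosphine.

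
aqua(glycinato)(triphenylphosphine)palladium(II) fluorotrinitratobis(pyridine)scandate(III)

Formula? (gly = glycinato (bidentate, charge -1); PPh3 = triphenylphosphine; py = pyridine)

[Pd(gly)(H2O)(PPh3)][ScF(NO3)3(py)2]

Cation [Pd…]: ligand charges -1, Pd(II) ⇒ ion charge 1+.
Anion [Sc…]: ligand charges -4, Sc(III) ⇒ ion charge 1−.
One 1+ cation balances one 1− anion.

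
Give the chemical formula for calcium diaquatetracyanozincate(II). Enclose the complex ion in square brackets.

Ca[Zn(CN)4(H2O)2]

Ligands: 4 cyano (CN, -1), 2 aqua (H2O, neutral). Ligand charge sum = -4.
With Zn in oxidation state +2, the complex ion is [Zn...]^2−.
Charge balance with calcium (+2) requires 1 complex ion per 1 calcium.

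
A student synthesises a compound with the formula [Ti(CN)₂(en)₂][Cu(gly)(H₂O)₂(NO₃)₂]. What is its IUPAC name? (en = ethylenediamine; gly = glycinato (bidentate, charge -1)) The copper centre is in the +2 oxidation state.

dicyanobis(ethylenediamine)titanium(III) diaqua(glycinato)dinitratocuprate(II)

Both ions are complex: the cation is named first with the plain metal name, the anion second with the -ate form; each ion's ligands are alphabetised independently.
Cu is given as +2; the anion's ligand charges sum to -3, so the complex anion is 1−.
A 1:1 salt means the cation carries the equal and opposite charge, 1+.
Cation: ligand charges sum to -2; for the ion to be 1+, Ti = +3.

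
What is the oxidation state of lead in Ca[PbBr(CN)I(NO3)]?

1 calcium outside the brackets (+2 each) → the complex ion is 2−.
Ligand charges: 1×Br = -1; 1×CN = -1; 1×I = -1; 1×NO3 = -1; sum -4.
Pb + (-4) = 2− ⇒ Pb is +2.

+2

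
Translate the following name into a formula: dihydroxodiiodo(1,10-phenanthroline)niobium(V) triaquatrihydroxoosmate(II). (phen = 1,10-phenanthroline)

Cation [Nb…]: ligand charges -4, Nb(V) ⇒ ion charge 1+.
Anion [Os…]: ligand charges -3, Os(II) ⇒ ion charge 1−.
One 1+ cation balances one 1− anion.

[NbI2(OH)2(phen)][Os(H2O)3(OH)3]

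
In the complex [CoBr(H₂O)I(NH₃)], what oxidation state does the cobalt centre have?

No counter-ion: the bracketed complex is neutral.
Ligand charges: 1×I = -1; 1×Br = -1; 1×NH3 neutral; 1×H2O neutral; sum -2.
Co + (-2) = 0 ⇒ Co is +2.

+2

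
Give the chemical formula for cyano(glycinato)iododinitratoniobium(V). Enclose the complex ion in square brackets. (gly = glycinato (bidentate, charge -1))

[Nb(CN)(gly)I(NO3)2]

Ligands: 2 nitrato (NO3, -1), 1 iodo (I, -1), 1 cyano (CN, -1), 1 glycinato (gly, -1). Ligand charge sum = -5.
With Nb in oxidation state +5, the complex ion is [Nb...].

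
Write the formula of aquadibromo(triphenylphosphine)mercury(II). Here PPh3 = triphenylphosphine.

[HgBr2(H2O)(PPh3)]

Ligands: 2 bromo (Br, -1), 1 triphenylphosphine (PPh3, neutral), 1 aqua (H2O, neutral). Ligand charge sum = -2.
With Hg in oxidation state +2, the complex ion is [Hg...].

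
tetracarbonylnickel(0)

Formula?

[Ni(CO)4]

Ligands: 4 carbonyl (CO, neutral). Ligand charge sum = 0.
With Ni in oxidation state 0, the complex ion is [Ni...].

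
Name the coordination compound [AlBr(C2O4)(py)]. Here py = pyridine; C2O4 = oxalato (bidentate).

bromooxalato(pyridine)aluminium(III)

There is no counter-ion, so the complex is neutral overall.
Ligand charges: 1×pyridine (neutral), 1×bromo (-1 each), 1×oxalato (-2 each); total -3. So Al + (-3) = 0, giving Al = +3.
Ligands are named alphabetically: bromo before oxalato before pyridine.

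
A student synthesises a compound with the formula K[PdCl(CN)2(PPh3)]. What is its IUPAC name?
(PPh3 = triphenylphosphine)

The 1 potassium counter-ion carries a total charge of +1, so each complex ion is 1−.
Ligand charges: 1×chloro (-1 each), 1×triphenylphosphine (neutral), 2×cyano (-1 each); total -3. So Pd + (-3) = 1−, giving Pd = +2.
Ligands are named alphabetically: chloro before cyano before triphenylphosphine.
The complex ion is anionic, so palladium takes the -ate form palladate(II).

potassium chlorodicyano(triphenylphosphine)palladate(II)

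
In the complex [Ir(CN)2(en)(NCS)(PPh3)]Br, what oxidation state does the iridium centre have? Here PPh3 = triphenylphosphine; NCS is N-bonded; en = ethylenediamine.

1 bromide outside the brackets (-1 each) → the complex ion is 1+.
Ligand charges: 2×CN = -2; 1×PPh3 neutral; 1×NCS = -1; 1×en neutral; sum -3.
Ir + (-3) = 1+ ⇒ Ir is +4.

+4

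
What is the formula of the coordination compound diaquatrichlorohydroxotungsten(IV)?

[WCl3(H2O)2(OH)]

Ligands: 1 hydroxo (OH, -1), 2 aqua (H2O, neutral), 3 chloro (Cl, -1). Ligand charge sum = -4.
With W in oxidation state +4, the complex ion is [W...].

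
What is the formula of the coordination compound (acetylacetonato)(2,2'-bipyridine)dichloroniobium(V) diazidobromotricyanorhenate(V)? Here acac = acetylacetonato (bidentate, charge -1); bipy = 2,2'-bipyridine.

[Nb(acac)(bipy)Cl2][ReBr(CN)3(N3)2]2

Cation [Nb…]: ligand charges -3, Nb(V) ⇒ ion charge 2+.
Anion [Re…]: ligand charges -6, Re(V) ⇒ ion charge 1−.
One 2+ cation requires 2 of the 1− anion.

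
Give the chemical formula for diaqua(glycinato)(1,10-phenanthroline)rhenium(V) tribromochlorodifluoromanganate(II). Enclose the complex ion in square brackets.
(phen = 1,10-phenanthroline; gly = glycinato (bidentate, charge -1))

Cation [Re…]: ligand charges -1, Re(V) ⇒ ion charge 4+.
Anion [Mn…]: ligand charges -6, Mn(II) ⇒ ion charge 4−.
One 4+ cation balances one 4− anion.

[Re(gly)(H2O)2(phen)][MnBr3ClF2]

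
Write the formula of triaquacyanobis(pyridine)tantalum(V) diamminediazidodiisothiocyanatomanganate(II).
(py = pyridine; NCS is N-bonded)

Cation [Ta…]: ligand charges -1, Ta(V) ⇒ ion charge 4+.
Anion [Mn…]: ligand charges -4, Mn(II) ⇒ ion charge 2−.

[Ta(CN)(H2O)3(py)2][Mn(N3)2(NCS)2(NH3)2]2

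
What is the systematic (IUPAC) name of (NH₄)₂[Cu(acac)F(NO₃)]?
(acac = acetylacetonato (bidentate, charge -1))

The 2 ammonium counter-ions carry a total charge of +2, so each complex ion is 2−.
Ligand charges: 1×acetylacetonato (-1 each), 1×nitrato (-1 each), 1×fluoro (-1 each); total -3. So Cu + (-3) = 2−, giving Cu = +1.
Ligands are named alphabetically: acetylacetonato before fluoro before nitrato.
The complex ion is anionic, so copper takes the -ate form cuprate(I).

ammonium (acetylacetonato)fluoronitratocuprate(I)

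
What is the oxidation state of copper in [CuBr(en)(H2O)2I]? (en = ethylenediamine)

No counter-ion: the bracketed complex is neutral.
Ligand charges: 1×Br = -1; 1×I = -1; 1×en neutral; 2×H2O neutral; sum -2.
Cu + (-2) = 0 ⇒ Cu is +2.

+2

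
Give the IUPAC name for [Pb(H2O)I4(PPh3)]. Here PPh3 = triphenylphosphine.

aquatetraiodo(triphenylphosphine)lead(IV)

There is no counter-ion, so the complex is neutral overall.
Ligand charges: 1×aqua (neutral), 1×triphenylphosphine (neutral), 4×iodo (-1 each); total -4. So Pb + (-4) = 0, giving Pb = +4.
Ligands are named alphabetically: aqua before iodo before triphenylphosphine.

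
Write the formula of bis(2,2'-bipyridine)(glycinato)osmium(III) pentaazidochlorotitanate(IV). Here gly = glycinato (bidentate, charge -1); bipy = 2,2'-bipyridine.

[Os(bipy)2(gly)][TiCl(N3)5]

Cation [Os…]: ligand charges -1, Os(III) ⇒ ion charge 2+.
Anion [Ti…]: ligand charges -6, Ti(IV) ⇒ ion charge 2−.
One 2+ cation balances one 2− anion.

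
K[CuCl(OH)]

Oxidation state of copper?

+1

1 potassium outside the brackets (+1 each) → the complex ion is 1−.
Ligand charges: 1×OH = -1; 1×Cl = -1; sum -2.
Cu + (-2) = 1− ⇒ Cu is +1.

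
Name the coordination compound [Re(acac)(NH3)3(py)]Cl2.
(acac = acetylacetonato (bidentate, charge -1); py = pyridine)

The 2 chloride counter-ions carry a total charge of -2, so each complex ion is 2+.
Ligand charges: 1×acetylacetonato (-1 each), 3×ammine (neutral), 1×pyridine (neutral); total -1. So Re + (-1) = 2+, giving Re = +3.
Ligands are named alphabetically: acetylacetonato before ammine before pyridine.

(acetylacetonato)triammine(pyridine)rhenium(III) chloride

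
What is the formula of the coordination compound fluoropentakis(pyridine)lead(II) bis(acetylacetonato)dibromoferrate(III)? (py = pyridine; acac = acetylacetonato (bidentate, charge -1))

[PbF(py)5][Fe(acac)2Br2]

Cation [Pb…]: ligand charges -1, Pb(II) ⇒ ion charge 1+.
Anion [Fe…]: ligand charges -4, Fe(III) ⇒ ion charge 1−.
One 1+ cation balances one 1− anion.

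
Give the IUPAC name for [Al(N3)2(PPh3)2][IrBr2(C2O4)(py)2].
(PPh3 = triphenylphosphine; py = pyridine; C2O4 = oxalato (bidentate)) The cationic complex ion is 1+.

Both ions are complex: the cation is named first with the plain metal name, the anion second with the -ate form; each ion's ligands are alphabetised independently.
The complex cation is given as 1+; its ligand charges sum to -2, so Al = +3.
A 1:1 salt means the anion carries the equal and opposite charge, 1−.
Anion: ligand charges sum to -4; for the ion to be 1−, Ir = +3.

diazidobis(triphenylphosphine)aluminium(III) dibromooxalatobis(pyridine)iridate(III)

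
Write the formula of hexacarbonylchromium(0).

[Cr(CO)6]

Ligands: 6 carbonyl (CO, neutral). Ligand charge sum = 0.
With Cr in oxidation state 0, the complex ion is [Cr...].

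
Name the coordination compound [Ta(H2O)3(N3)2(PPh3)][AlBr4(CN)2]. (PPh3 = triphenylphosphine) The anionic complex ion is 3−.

The complex anion is given as 3−; its ligand charges sum to -6, so Al = +3.
A 1:1 salt means the cation carries the equal and opposite charge, 3+.
Cation: ligand charges sum to -2; for the ion to be 3+, Ta = +5.

triaquadiazido(triphenylphosphine)tantalum(V) tetrabromodicyanoaluminate(III)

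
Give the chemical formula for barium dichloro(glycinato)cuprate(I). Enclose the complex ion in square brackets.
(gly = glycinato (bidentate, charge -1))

Ba[CuCl2(gly)]

Ligands: 1 glycinato (gly, -1), 2 chloro (Cl, -1). Ligand charge sum = -3.
With Cu in oxidation state +1, the complex ion is [Cu...]^2−.
Charge balance with barium (+2) requires 1 complex ion per 1 barium.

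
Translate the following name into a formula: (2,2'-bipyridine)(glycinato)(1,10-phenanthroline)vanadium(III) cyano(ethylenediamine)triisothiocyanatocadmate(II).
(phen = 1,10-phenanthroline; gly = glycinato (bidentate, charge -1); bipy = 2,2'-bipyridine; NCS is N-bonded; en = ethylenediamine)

Cation [V…]: ligand charges -1, V(III) ⇒ ion charge 2+.
Anion [Cd…]: ligand charges -4, Cd(II) ⇒ ion charge 2−.
One 2+ cation balances one 2− anion.

[V(bipy)(gly)(phen)][Cd(CN)(en)(NCS)3]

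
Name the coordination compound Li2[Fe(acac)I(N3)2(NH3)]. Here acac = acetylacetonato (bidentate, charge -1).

lithium (acetylacetonato)amminediazidoiodoferrate(II)

The 2 lithium counter-ions carry a total charge of +2, so each complex ion is 2−.
Ligand charges: 1×ammine (neutral), 1×iodo (-1 each), 1×acetylacetonato (-1 each), 2×azido (-1 each); total -4. So Fe + (-4) = 2−, giving Fe = +2.
Ligands are named alphabetically: acetylacetonato before ammine before azido before iodo.
The complex ion is anionic, so iron takes the -ate form ferrate(II).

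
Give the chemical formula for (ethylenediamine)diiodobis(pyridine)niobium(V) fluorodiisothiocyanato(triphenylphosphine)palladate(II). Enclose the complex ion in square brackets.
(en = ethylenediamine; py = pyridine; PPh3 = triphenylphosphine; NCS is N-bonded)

Cation [Nb…]: ligand charges -2, Nb(V) ⇒ ion charge 3+.
Anion [Pd…]: ligand charges -3, Pd(II) ⇒ ion charge 1−.

[Nb(en)I2(py)2][PdF(NCS)2(PPh3)]3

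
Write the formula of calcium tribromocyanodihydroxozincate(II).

Ca2[ZnBr3(CN)(OH)2]

Ligands: 2 hydroxo (OH, -1), 1 cyano (CN, -1), 3 bromo (Br, -1). Ligand charge sum = -6.
With Zn in oxidation state +2, the complex ion is [Zn...]^4−.
Charge balance with calcium (+2) requires 1 complex ion per 2 calcium.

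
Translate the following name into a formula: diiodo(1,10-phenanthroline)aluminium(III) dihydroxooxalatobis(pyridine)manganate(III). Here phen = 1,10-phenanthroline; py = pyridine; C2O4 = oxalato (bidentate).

Cation [Al…]: ligand charges -2, Al(III) ⇒ ion charge 1+.
Anion [Mn…]: ligand charges -4, Mn(III) ⇒ ion charge 1−.
One 1+ cation balances one 1− anion.

[AlI2(phen)][Mn(C2O4)(OH)2(py)2]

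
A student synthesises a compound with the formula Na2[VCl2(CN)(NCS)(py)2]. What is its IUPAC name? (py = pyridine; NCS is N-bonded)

sodium dichlorocyanoisothiocyanatobis(pyridine)vanadate(II)

The 2 sodium counter-ions carry a total charge of +2, so each complex ion is 2−.
Ligand charges: 2×pyridine (neutral), 2×chloro (-1 each), 1×cyano (-1 each), 1×isothiocyanato (-1 each); total -4. So V + (-4) = 2−, giving V = +2.
The complex ion is anionic, so vanadium takes the -ate form vanadate(II).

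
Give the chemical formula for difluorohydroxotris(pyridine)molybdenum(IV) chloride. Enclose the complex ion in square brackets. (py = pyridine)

Ligands: 2 fluoro (F, -1), 1 hydroxo (OH, -1), 3 pyridine (py, neutral). Ligand charge sum = -3.
Charge balance with chloride (-1) requires 1 complex ion per 1 chloride.

[MoF2(OH)(py)3]Cl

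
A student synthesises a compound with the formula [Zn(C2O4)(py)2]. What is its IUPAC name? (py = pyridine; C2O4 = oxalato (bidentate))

oxalatobis(pyridine)zinc(II)

There is no counter-ion, so the complex is neutral overall.
Ligand charges: 2×pyridine (neutral), 1×oxalato (-2 each); total -2. So Zn + (-2) = 0, giving Zn = +2.
Ligands are named alphabetically: oxalato before pyridine.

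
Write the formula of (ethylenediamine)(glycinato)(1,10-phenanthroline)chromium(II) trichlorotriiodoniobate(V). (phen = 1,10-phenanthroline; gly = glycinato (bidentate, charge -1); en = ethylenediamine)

Cation [Cr…]: ligand charges -1, Cr(II) ⇒ ion charge 1+.
Anion [Nb…]: ligand charges -6, Nb(V) ⇒ ion charge 1−.
One 1+ cation balances one 1− anion.

[Cr(en)(gly)(phen)][NbCl3I3]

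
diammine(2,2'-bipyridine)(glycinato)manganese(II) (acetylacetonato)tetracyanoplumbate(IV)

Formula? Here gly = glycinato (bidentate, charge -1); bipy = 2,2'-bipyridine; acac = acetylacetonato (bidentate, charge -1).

Cation [Mn…]: ligand charges -1, Mn(II) ⇒ ion charge 1+.
Anion [Pb…]: ligand charges -5, Pb(IV) ⇒ ion charge 1−.
One 1+ cation balances one 1− anion.

[Mn(bipy)(gly)(NH3)2][Pb(acac)(CN)4]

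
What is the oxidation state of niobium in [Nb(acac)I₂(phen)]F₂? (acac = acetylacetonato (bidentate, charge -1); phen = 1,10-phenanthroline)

+5

2 fluoride outside the brackets (-1 each) → the complex ion is 2+.
Ligand charges: 1×acac = -1; 2×I = -2; 1×phen neutral; sum -3.
Nb + (-3) = 2+ ⇒ Nb is +5.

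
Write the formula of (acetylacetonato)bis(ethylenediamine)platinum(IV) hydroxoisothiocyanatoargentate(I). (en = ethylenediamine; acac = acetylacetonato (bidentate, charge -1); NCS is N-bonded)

Cation [Pt…]: ligand charges -1, Pt(IV) ⇒ ion charge 3+.
Anion [Ag…]: ligand charges -2, Ag(I) ⇒ ion charge 1−.

[Pt(acac)(en)2][Ag(NCS)(OH)]3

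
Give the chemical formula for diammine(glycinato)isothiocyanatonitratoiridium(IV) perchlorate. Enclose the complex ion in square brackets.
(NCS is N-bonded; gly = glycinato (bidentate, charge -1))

Ligands: 1 isothiocyanato (NCS, -1), 1 nitrato (NO3, -1), 1 glycinato (gly, -1), 2 ammine (NH3, neutral). Ligand charge sum = -3.
With Ir in oxidation state +4, the complex ion is [Ir...]^1+.
Charge balance with perchlorate (-1) requires 1 complex ion per 1 perchlorate.

[Ir(gly)(NCS)(NH3)2(NO3)]ClO4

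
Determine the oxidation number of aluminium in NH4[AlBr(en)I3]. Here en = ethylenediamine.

1 ammonium outside the brackets (+1 each) → the complex ion is 1−.
Ligand charges: 1×en neutral; 3×I = -3; 1×Br = -1; sum -4.
Al + (-4) = 1− ⇒ Al is +3.

+3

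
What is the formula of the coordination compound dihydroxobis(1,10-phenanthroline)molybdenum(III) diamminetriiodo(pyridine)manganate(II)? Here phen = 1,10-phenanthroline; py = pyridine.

[Mo(OH)2(phen)2][MnI3(NH3)2(py)]

Cation [Mo…]: ligand charges -2, Mo(III) ⇒ ion charge 1+.
Anion [Mn…]: ligand charges -3, Mn(II) ⇒ ion charge 1−.
One 1+ cation balances one 1− anion.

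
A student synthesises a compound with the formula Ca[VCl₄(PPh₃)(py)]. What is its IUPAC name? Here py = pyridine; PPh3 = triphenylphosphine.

The 1 calcium counter-ion carries a total charge of +2, so each complex ion is 2−.
Ligand charges: 4×chloro (-1 each), 1×pyridine (neutral), 1×triphenylphosphine (neutral); total -4. So V + (-4) = 2−, giving V = +2.
The complex ion is anionic, so vanadium takes the -ate form vanadate(II).

calcium tetrachloro(pyridine)(triphenylphosphine)vanadate(II)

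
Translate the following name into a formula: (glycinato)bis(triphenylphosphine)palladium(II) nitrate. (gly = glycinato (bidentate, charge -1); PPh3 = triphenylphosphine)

[Pd(gly)(PPh3)2]NO3

Ligands: 1 glycinato (gly, -1), 2 triphenylphosphine (PPh3, neutral). Ligand charge sum = -1.
With Pd in oxidation state +2, the complex ion is [Pd...]^1+.
Charge balance with nitrate (-1) requires 1 complex ion per 1 nitrate.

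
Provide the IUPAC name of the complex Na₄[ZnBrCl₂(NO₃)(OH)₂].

The 4 sodium counter-ions carry a total charge of +4, so each complex ion is 4−.
Ligand charges: 2×hydroxo (-1 each), 1×nitrato (-1 each), 1×bromo (-1 each), 2×chloro (-1 each); total -6. So Zn + (-6) = 4−, giving Zn = +2.
Ligands are named alphabetically: bromo before chloro before hydroxo before nitrato.
The complex ion is anionic, so zinc takes the -ate form zincate(II).

sodium bromodichlorodihydroxonitratozincate(II)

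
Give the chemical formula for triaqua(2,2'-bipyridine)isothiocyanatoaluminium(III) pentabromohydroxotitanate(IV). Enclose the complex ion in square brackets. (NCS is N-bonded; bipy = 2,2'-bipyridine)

Cation [Al…]: ligand charges -1, Al(III) ⇒ ion charge 2+.
Anion [Ti…]: ligand charges -6, Ti(IV) ⇒ ion charge 2−.
One 2+ cation balances one 2− anion.

[Al(bipy)(H2O)3(NCS)][TiBr5(OH)]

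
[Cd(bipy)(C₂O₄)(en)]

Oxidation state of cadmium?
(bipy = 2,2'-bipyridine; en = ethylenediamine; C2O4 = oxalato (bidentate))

+2

No counter-ion: the bracketed complex is neutral.
Ligand charges: 1×bipy neutral; 1×en neutral; 1×C2O4 = -2; sum -2.
Cd + (-2) = 0 ⇒ Cd is +2.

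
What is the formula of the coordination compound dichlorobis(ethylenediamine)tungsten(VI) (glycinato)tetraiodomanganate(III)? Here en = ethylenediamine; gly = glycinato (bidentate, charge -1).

Cation [W…]: ligand charges -2, W(VI) ⇒ ion charge 4+.
Anion [Mn…]: ligand charges -5, Mn(III) ⇒ ion charge 2−.
One 4+ cation requires 2 of the 2− anion.

[WCl2(en)2][Mn(gly)I4]2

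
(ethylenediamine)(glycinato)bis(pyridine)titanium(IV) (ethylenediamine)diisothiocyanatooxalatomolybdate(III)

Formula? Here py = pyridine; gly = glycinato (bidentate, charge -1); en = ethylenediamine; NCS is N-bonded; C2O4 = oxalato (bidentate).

[Ti(en)(gly)(py)2][Mo(C2O4)(en)(NCS)2]3

Cation [Ti…]: ligand charges -1, Ti(IV) ⇒ ion charge 3+.
Anion [Mo…]: ligand charges -4, Mo(III) ⇒ ion charge 1−.
One 3+ cation requires 3 of the 1− anion.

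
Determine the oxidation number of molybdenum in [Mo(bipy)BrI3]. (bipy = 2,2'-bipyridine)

+4

No counter-ion: the bracketed complex is neutral.
Ligand charges: 3×I = -3; 1×Br = -1; 1×bipy neutral; sum -4.
Mo + (-4) = 0 ⇒ Mo is +4.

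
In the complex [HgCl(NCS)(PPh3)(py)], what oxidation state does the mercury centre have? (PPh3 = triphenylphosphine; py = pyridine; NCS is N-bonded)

No counter-ion: the bracketed complex is neutral.
Ligand charges: 1×PPh3 neutral; 1×py neutral; 1×NCS = -1; 1×Cl = -1; sum -2.
Hg + (-2) = 0 ⇒ Hg is +2.

+2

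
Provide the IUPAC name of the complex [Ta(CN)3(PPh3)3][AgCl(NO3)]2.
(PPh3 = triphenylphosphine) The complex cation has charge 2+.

tricyanotris(triphenylphosphine)tantalum(V) chloronitratoargentate(I)

Both ions are complex: the cation is named first with the plain metal name, the anion second with the -ate form; each ion's ligands are alphabetised independently.
The complex cation is given as 2+; its ligand charges sum to -3, so Ta = +5.
With 2 anions per cation, each anion must be 2/2 = 1−.
Anion: ligand charges sum to -2; for the ion to be 1−, Ag = +1.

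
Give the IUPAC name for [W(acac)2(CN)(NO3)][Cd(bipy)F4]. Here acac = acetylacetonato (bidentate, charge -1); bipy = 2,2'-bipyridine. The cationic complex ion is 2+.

bis(acetylacetonato)cyanonitratotungsten(VI) (2,2'-bipyridine)tetrafluorocadmate(II)

Both ions are complex: the cation is named first with the plain metal name, the anion second with the -ate form; each ion's ligands are alphabetised independently.
The complex cation is given as 2+; its ligand charges sum to -4, so W = +6.
A 1:1 salt means the anion carries the equal and opposite charge, 2−.
Anion: ligand charges sum to -4; for the ion to be 2−, Cd = +2.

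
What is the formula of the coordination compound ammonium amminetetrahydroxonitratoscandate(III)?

(NH4)2[Sc(NH3)(NO3)(OH)4]

Ligands: 1 ammine (NH3, neutral), 4 hydroxo (OH, -1), 1 nitrato (NO3, -1). Ligand charge sum = -5.
With Sc in oxidation state +3, the complex ion is [Sc...]^2−.
Charge balance with ammonium (+1) requires 1 complex ion per 2 ammonium.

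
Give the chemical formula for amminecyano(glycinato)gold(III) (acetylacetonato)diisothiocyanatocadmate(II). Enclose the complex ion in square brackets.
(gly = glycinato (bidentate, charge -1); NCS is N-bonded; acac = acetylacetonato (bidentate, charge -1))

Cation [Au…]: ligand charges -2, Au(III) ⇒ ion charge 1+.
Anion [Cd…]: ligand charges -3, Cd(II) ⇒ ion charge 1−.
One 1+ cation balances one 1− anion.

[Au(CN)(gly)(NH3)][Cd(acac)(NCS)2]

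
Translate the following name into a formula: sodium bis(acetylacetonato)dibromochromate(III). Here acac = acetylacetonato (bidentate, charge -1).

Na[Cr(acac)2Br2]

Ligands: 2 bromo (Br, -1), 2 acetylacetonato (acac, -1). Ligand charge sum = -4.
Charge balance with sodium (+1) requires 1 complex ion per 1 sodium.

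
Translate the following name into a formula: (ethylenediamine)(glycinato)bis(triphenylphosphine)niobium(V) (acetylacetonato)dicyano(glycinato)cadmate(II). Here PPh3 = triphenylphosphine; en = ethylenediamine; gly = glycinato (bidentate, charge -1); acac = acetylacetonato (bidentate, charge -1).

Cation [Nb…]: ligand charges -1, Nb(V) ⇒ ion charge 4+.
Anion [Cd…]: ligand charges -4, Cd(II) ⇒ ion charge 2−.

[Nb(en)(gly)(PPh3)2][Cd(acac)(CN)2(gly)]2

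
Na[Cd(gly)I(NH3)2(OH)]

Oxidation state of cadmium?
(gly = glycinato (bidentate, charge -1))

+2

1 sodium outside the brackets (+1 each) → the complex ion is 1−.
Ligand charges: 1×OH = -1; 1×I = -1; 1×gly = -1; 2×NH3 neutral; sum -3.
Cd + (-3) = 1− ⇒ Cd is +2.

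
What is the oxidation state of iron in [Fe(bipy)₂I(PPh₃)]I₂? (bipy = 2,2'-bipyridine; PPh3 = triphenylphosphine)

+3

2 iodide outside the brackets (-1 each) → the complex ion is 2+.
Ligand charges: 2×bipy neutral; 1×PPh3 neutral; 1×I = -1; sum -1.
Fe + (-1) = 2+ ⇒ Fe is +3.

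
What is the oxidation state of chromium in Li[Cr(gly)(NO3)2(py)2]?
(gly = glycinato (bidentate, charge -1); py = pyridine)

1 lithium outside the brackets (+1 each) → the complex ion is 1−.
Ligand charges: 1×gly = -1; 2×NO3 = -2; 2×py neutral; sum -3.
Cr + (-3) = 1− ⇒ Cr is +2.

+2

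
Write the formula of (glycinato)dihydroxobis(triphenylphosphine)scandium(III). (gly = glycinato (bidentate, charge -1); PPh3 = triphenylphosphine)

Ligands: 2 hydroxo (OH, -1), 1 glycinato (gly, -1), 2 triphenylphosphine (PPh3, neutral). Ligand charge sum = -3.
With Sc in oxidation state +3, the complex ion is [Sc...].

[Sc(gly)(OH)2(PPh3)2]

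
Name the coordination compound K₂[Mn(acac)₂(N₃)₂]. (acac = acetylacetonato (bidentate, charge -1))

potassium bis(acetylacetonato)diazidomanganate(II)

The 2 potassium counter-ions carry a total charge of +2, so each complex ion is 2−.
Ligand charges: 2×azido (-1 each), 2×acetylacetonato (-1 each); total -4. So Mn + (-4) = 2−, giving Mn = +2.
Ligands are named alphabetically: acetylacetonato before azido.
The complex ion is anionic, so manganese takes the -ate form manganate(II).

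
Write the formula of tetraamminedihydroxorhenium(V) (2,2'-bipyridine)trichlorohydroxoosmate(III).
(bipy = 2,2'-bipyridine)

Cation [Re…]: ligand charges -2, Re(V) ⇒ ion charge 3+.
Anion [Os…]: ligand charges -4, Os(III) ⇒ ion charge 1−.

[Re(NH3)4(OH)2][Os(bipy)Cl3(OH)]3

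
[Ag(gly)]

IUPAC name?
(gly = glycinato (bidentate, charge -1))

There is no counter-ion, so the complex is neutral overall.
Ligand charges: 1×glycinato (-1 each); total -1. So Ag + (-1) = 0, giving Ag = +1.

(glycinato)silver(I)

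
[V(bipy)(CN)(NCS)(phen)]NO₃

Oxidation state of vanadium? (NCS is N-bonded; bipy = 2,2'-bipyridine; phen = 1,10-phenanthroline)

1 nitrate outside the brackets (-1 each) → the complex ion is 1+.
Ligand charges: 1×NCS = -1; 1×CN = -1; 1×bipy neutral; 1×phen neutral; sum -2.
V + (-2) = 1+ ⇒ V is +3.

+3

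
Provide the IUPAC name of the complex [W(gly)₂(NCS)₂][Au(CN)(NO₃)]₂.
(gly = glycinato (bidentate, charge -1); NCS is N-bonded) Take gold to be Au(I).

bis(glycinato)diisothiocyanatotungsten(VI) cyanonitratoaurate(I)

Au is given as +1; the anion's ligand charges sum to -2, so the complex anion is 1−.
With 2 anions per cation, the cation must be 2×1 = 2+.
Cation: ligand charges sum to -4; for the ion to be 2+, W = +6.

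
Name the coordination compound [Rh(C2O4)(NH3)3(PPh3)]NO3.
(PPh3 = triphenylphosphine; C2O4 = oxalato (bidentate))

The 1 nitrate counter-ion carries a total charge of -1, so each complex ion is 1+.
Ligand charges: 1×triphenylphosphine (neutral), 3×ammine (neutral), 1×oxalato (-2 each); total -2. So Rh + (-2) = 1+, giving Rh = +3.
Ligands are named alphabetically: ammine before oxalato before triphenylphosphine.

triammineoxalato(triphenylphosphine)rhodium(III) nitrate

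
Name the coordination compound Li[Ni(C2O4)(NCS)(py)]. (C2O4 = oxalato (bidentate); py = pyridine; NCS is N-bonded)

The 1 lithium counter-ion carries a total charge of +1, so each complex ion is 1−.
Ligand charges: 1×oxalato (-2 each), 1×pyridine (neutral), 1×isothiocyanato (-1 each); total -3. So Ni + (-3) = 1−, giving Ni = +2.
Ligands are named alphabetically: isothiocyanato before oxalato before pyridine.
The complex ion is anionic, so nickel takes the -ate form nickelate(II).

lithium isothiocyanatooxalato(pyridine)nickelate(II)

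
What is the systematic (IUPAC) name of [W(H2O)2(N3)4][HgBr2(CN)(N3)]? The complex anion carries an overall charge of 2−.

diaquatetraazidotungsten(VI) azidodibromocyanomercurate(II)

Both ions are complex: the cation is named first with the plain metal name, the anion second with the -ate form; each ion's ligands are alphabetised independently.
The complex anion is given as 2−; its ligand charges sum to -4, so Hg = +2.
A 1:1 salt means the cation carries the equal and opposite charge, 2+.
Cation: ligand charges sum to -4; for the ion to be 2+, W = +6.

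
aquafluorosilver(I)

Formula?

[AgF(H2O)]

Ligands: 1 fluoro (F, -1), 1 aqua (H2O, neutral). Ligand charge sum = -1.
With Ag in oxidation state +1, the complex ion is [Ag...].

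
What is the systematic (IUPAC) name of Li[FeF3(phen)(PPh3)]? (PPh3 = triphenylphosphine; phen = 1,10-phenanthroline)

The 1 lithium counter-ion carries a total charge of +1, so each complex ion is 1−.
Ligand charges: 1×triphenylphosphine (neutral), 1×1,10-phenanthroline (neutral), 3×fluoro (-1 each); total -3. So Fe + (-3) = 1−, giving Fe = +2.
Ligands are named alphabetically: fluoro before phenanthroline before triphenylphosphine.
The complex ion is anionic, so iron takes the -ate form ferrate(II).

lithium trifluoro(1,10-phenanthroline)(triphenylphosphine)ferrate(II)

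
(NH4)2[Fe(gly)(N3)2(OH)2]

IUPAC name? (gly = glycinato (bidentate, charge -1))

The 2 ammonium counter-ions carry a total charge of +2, so each complex ion is 2−.
Ligand charges: 2×azido (-1 each), 2×hydroxo (-1 each), 1×glycinato (-1 each); total -5. So Fe + (-5) = 2−, giving Fe = +3.
The complex ion is anionic, so iron takes the -ate form ferrate(III).

ammonium diazido(glycinato)dihydroxoferrate(III)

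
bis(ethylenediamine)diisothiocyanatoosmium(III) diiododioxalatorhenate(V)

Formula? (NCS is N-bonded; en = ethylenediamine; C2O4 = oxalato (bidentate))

[Os(en)2(NCS)2][Re(C2O4)2I2]

Cation [Os…]: ligand charges -2, Os(III) ⇒ ion charge 1+.
Anion [Re…]: ligand charges -6, Re(V) ⇒ ion charge 1−.
One 1+ cation balances one 1− anion.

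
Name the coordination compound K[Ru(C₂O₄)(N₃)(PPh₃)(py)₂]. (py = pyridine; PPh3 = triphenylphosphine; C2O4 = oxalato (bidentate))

The 1 potassium counter-ion carries a total charge of +1, so each complex ion is 1−.
Ligand charges: 1×azido (-1 each), 2×pyridine (neutral), 1×triphenylphosphine (neutral), 1×oxalato (-2 each); total -3. So Ru + (-3) = 1−, giving Ru = +2.
The complex ion is anionic, so ruthenium takes the -ate form ruthenate(II).

potassium azidooxalatobis(pyridine)(triphenylphosphine)ruthenate(II)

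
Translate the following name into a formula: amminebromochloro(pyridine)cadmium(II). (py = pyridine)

Ligands: 1 ammine (NH3, neutral), 1 pyridine (py, neutral), 1 chloro (Cl, -1), 1 bromo (Br, -1). Ligand charge sum = -2.
With Cd in oxidation state +2, the complex ion is [Cd...].

[CdBrCl(NH3)(py)]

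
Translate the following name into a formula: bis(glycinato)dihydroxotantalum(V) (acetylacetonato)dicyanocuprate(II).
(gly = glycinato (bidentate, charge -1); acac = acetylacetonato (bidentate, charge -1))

[Ta(gly)2(OH)2][Cu(acac)(CN)2]

Cation [Ta…]: ligand charges -4, Ta(V) ⇒ ion charge 1+.
Anion [Cu…]: ligand charges -3, Cu(II) ⇒ ion charge 1−.
One 1+ cation balances one 1− anion.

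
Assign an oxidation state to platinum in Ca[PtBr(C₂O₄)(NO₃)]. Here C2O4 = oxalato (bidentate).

+2

1 calcium outside the brackets (+2 each) → the complex ion is 2−.
Ligand charges: 1×NO3 = -1; 1×Br = -1; 1×C2O4 = -2; sum -4.
Pt + (-4) = 2− ⇒ Pt is +2.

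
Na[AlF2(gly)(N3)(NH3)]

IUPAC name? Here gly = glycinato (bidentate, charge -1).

sodium ammineazidodifluoro(glycinato)aluminate(III)

The 1 sodium counter-ion carries a total charge of +1, so each complex ion is 1−.
Ligand charges: 2×fluoro (-1 each), 1×azido (-1 each), 1×ammine (neutral), 1×glycinato (-1 each); total -4. So Al + (-4) = 1−, giving Al = +3.
Ligands are named alphabetically: ammine before azido before fluoro before glycinato.
The complex ion is anionic, so aluminium takes the -ate form aluminate(III).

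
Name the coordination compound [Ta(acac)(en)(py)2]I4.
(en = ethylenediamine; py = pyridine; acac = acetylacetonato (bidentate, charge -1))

The 4 iodide counter-ions carry a total charge of -4, so each complex ion is 4+.
Ligand charges: 1×ethylenediamine (neutral), 2×pyridine (neutral), 1×acetylacetonato (-1 each); total -1. So Ta + (-1) = 4+, giving Ta = +5.
Ligands are named alphabetically: acetylacetonato before ethylenediamine before pyridine.

(acetylacetonato)(ethylenediamine)bis(pyridine)tantalum(V) iodide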